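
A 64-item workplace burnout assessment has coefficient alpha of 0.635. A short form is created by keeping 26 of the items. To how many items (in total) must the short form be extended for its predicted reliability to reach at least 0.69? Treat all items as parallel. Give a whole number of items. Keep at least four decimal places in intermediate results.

Short-form reliability: n = 26/64 = 0.4062; r_26 = n·r/(1+(n−1)r) ≈ 0.4141
Length factor from the short form to reach 0.69: n' = 0.69(1 − 0.4141) / [0.4141(1 − 0.69)] ≈ 3.1492
Items = 3.1492 × 26 ≈ 81.88 → 82

82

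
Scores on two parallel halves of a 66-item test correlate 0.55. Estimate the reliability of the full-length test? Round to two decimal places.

0.71

r_full = 2r_hh / (1 + r_hh) = 2 × 0.55 / (1 + 0.55)
       = 1.1000 / 1.5500 = 0.7097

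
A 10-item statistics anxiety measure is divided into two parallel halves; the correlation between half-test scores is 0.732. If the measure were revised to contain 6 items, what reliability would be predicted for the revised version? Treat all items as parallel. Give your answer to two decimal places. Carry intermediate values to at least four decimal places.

0.77

First correct the split-half correlation to full-test reliability: r_full = 2 × 0.732 / (1 + 0.732) ≈ 0.8453
Length factor from 10 to 6 items: n = 6/10 = 0.6000
r_new = n·r_full / (1 + (n − 1)·r_full) = 0.5072 / 0.6619 ≈ 0.7663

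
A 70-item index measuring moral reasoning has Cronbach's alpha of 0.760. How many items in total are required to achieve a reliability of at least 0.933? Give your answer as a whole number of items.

n = 0.933 × (1 − 0.760) / [ 0.760 × (1 − 0.933) ]
  = 0.223920 / 0.050920 = 4.3975
So the test needs 4.3975 × 70 ≈ 307.82 items; rounding up, 308.

308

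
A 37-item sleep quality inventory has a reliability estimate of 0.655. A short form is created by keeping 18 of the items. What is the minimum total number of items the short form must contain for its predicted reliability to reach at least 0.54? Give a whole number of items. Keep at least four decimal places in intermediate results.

First, r for the 18-item form: n = 18/37 = 0.4865, so r_18 = 0.4865·0.655/(1 + (0.4865 − 1)·0.655) = 0.4802
Then solve for n' with r_old = 0.4802, r_target = 0.54: n' = 0.54(1 − 0.4802)/[0.4802(1 − 0.54)] = 1.2707
Total items = 1.2707 × 18 = 22.87, rounded up to 23.

23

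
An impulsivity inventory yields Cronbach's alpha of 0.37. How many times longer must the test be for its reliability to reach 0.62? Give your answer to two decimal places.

Invert Spearman-Brown to solve for n:
n = r*(1 − r) / [ r (1 − r*) ]
n = 0.62(1 − 0.37) / [0.37(1 − 0.62)]
  = 0.3906 / 0.1406 = 2.7781

2.78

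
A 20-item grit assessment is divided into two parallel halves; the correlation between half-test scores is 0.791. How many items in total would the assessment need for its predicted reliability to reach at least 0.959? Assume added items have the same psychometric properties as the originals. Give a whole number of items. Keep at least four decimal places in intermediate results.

Corrected full-test reliability: r_full = 2 × 0.791 / (1 + 0.791) ≈ 0.8833
n = r_tgt(1 − r_full) / [r_full(1 − r_tgt)] = 0.959 × 0.1167 / (0.8833 × 0.041) ≈ 3.0903
Required items = 3.0903 × 20 = 61.81, so 62 items.

62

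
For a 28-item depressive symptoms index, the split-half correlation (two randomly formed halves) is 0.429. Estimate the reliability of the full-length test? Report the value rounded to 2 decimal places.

Apply the Spearman-Brown correction with n = 2:
r_full = 2r_hh / (1 + r_hh) = 2 × 0.429 / (1 + 0.429)
r_full = 0.8580 / 1.4290 ≈ 0.6004

0.60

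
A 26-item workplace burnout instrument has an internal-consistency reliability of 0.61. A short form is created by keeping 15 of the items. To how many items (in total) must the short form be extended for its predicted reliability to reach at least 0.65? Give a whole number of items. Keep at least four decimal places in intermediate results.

Short-form reliability: n = 15/26 = 0.5769; r_15 = n·r/(1+(n−1)r) ≈ 0.4743
Length factor from the short form to reach 0.65: n' = 0.65(1 − 0.4743) / [0.4743(1 − 0.65)] ≈ 2.0584
Total items = 2.0584 × 15 = 30.88, rounded up to 31.

31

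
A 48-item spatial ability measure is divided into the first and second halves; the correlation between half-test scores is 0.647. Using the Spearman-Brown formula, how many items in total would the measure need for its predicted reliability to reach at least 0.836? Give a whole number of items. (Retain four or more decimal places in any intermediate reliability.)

Corrected full-test reliability: r_full = 2 × 0.647 / (1 + 0.647) ≈ 0.7857
Solve Spearman-Brown for n: n = 0.836(1 − 0.7857) / [0.7857(1 − 0.836)] = 1.3904
Items = 1.3904 × 48 ≈ 66.74 → 67

67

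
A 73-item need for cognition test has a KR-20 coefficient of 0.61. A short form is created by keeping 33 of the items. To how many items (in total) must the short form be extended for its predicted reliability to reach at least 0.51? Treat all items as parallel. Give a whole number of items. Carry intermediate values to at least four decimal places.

First, r for the 33-item form: n = 33/73 = 0.4521, so r_33 = 0.4521·0.61/(1 + (0.4521 − 1)·0.61) = 0.4142
Length factor from the short form to reach 0.51: n' = 0.51(1 − 0.4142) / [0.4142(1 − 0.51)] ≈ 1.4720
Items = 1.4720 × 33 ≈ 48.58 → 49

49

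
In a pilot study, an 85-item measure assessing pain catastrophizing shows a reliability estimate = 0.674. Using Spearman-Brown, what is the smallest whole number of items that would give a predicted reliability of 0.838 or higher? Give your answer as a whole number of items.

n = 0.838(1 − 0.674) / [0.674(1 − 0.838)]
  = 0.273188 / 0.109188 = 2.5020
So the test needs 2.5020 × 85 ≈ 212.67 items; rounding up, 213.

213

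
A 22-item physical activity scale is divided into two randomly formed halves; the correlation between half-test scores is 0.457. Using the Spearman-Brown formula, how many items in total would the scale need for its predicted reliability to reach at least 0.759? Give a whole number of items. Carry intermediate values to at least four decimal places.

42

r_full = 2(0.457)/(1 + 0.457) = 0.6273
n = r_tgt(1 − r_full) / [r_full(1 − r_tgt)] = 0.759 × 0.3727 / (0.6273 × 0.241) ≈ 1.8712
Required items = 1.8712 × 22 = 41.17, so 42 items.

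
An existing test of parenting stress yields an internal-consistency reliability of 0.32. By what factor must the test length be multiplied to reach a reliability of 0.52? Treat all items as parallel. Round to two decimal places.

2.30

Invert Spearman-Brown to solve for n:
n = r_target (1 − r_old) / [ r_old (1 − r_target) ]
n = 0.52 × (1 − 0.32) / [ 0.32 × (1 − 0.52) ]
n = 0.3536 / 0.1536 ≈ 2.3021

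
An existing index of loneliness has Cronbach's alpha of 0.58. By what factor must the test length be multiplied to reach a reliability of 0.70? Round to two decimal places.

1.69

n = 0.70 × (1 − 0.58) / [ 0.58 × (1 − 0.70) ]
n = 0.2940 / 0.1740 ≈ 1.6897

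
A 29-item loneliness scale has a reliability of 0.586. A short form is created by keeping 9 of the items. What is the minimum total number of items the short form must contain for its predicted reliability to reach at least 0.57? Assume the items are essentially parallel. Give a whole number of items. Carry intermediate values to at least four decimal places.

28

First, r for the 9-item form: n = 9/29 = 0.3103, so r_9 = 0.3103·0.586/(1 + (0.3103 − 1)·0.586) = 0.3052
Length factor from the short form to reach 0.57: n' = 0.57(1 − 0.3052) / [0.3052(1 − 0.57)] ≈ 3.0177
Total items = 3.0177 × 9 = 27.16, rounded up to 28.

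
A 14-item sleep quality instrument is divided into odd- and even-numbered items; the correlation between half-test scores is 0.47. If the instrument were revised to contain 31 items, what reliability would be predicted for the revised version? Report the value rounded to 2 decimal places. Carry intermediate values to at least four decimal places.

0.80

Spearman-Brown correction (n = 2): r_full = 2·0.47/(1 + 0.47) = 0.6395
Length factor from 14 to 31 items: n = 31/14 = 2.2143
r_new = n·r_full / (1 + (n − 1)·r_full) = 1.4160 / 1.7765 ≈ 0.7971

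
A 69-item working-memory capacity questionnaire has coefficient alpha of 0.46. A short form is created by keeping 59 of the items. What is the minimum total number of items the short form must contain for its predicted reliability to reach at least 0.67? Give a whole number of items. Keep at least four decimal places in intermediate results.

First, r for the 59-item form: n = 59/69 = 0.8551, so r_59 = 0.8551·0.46/(1 + (0.8551 − 1)·0.46) = 0.4214
Then solve for n' with r_old = 0.4214, r_target = 0.67: n' = 0.67(1 − 0.4214)/[0.4214(1 − 0.67)] = 2.7877
Total items = 2.7877 × 59 = 164.47, rounded up to 165.

165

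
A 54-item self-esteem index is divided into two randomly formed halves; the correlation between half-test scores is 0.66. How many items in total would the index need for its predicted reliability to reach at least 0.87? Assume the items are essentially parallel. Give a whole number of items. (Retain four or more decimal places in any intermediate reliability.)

Corrected full-test reliability: r_full = 2 × 0.66 / (1 + 0.66) ≈ 0.7952
Solve Spearman-Brown for n: n = 0.87(1 − 0.7952) / [0.7952(1 − 0.87)] = 1.7236
Required items = 1.7236 × 54 = 93.07, so 94 items.

94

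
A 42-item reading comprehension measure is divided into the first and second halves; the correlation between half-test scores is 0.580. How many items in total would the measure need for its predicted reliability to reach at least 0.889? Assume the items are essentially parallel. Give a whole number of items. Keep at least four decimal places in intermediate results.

122

Corrected full-test reliability: r_full = 2 × 0.580 / (1 + 0.580) ≈ 0.7342
n = r_tgt(1 − r_full) / [r_full(1 − r_tgt)] = 0.889 × 0.2658 / (0.7342 × 0.111) ≈ 2.8995
Required items = 2.8995 × 42 = 121.78, so 122 items.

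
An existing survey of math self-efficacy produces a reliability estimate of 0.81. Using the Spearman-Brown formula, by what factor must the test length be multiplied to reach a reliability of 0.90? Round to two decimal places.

n = [0.90 × 0.19] / [0.81 × 0.10]
  = 0.1710 / 0.0810 = 2.1111

2.11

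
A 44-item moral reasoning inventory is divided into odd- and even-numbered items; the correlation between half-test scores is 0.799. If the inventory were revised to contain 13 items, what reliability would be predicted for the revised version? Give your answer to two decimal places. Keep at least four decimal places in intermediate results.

Spearman-Brown correction (n = 2): r_full = 2·0.799/(1 + 0.799) = 0.8883
Then adjust to 13 items: n = 13/44 = 0.2955
r_new = n·r_full / (1 + (n − 1)·r_full) = 0.2625 / 0.3742 ≈ 0.7015

0.70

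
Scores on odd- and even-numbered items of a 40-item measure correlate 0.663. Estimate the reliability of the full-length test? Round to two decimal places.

The full test is twice the length of either half (n = 2).
r_full = 2(0.663) / (1 + 0.663)
r_full = 1.3260 / 1.6630 ≈ 0.7974

0.80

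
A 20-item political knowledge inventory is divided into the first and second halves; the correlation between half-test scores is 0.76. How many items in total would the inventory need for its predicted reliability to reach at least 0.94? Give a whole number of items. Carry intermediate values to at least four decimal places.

r_full = 2(0.76)/(1 + 0.76) = 0.8636
n = r_tgt(1 − r_full) / [r_full(1 − r_tgt)] = 0.94 × 0.1364 / (0.8636 × 0.06) ≈ 2.4744
Required items = 2.4744 × 20 = 49.49, so 50 items.

50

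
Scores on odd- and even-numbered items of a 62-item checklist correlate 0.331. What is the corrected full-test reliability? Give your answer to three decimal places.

The full test is twice the length of either half (n = 2).
r_full = 2(0.331) / (1 + 0.331)
r_full = 0.6620 / 1.3310 ≈ 0.4974

0.497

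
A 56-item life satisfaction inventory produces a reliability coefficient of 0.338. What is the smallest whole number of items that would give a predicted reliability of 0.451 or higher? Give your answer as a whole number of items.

n = [0.451 × 0.662] / [0.338 × 0.549]
  = 0.298562 / 0.185562 = 1.6090
1.6090 × 56 = 90.10 → 91 items

91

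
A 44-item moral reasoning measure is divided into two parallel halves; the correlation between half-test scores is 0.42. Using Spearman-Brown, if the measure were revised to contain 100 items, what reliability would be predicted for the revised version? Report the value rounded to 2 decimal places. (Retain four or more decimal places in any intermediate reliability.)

0.77

First correct the split-half correlation to full-test reliability: r_full = 2 × 0.42 / (1 + 0.42) ≈ 0.5915
Then adjust to 100 items: n = 100/44 = 2.2727
r_new = n·r_full / (1 + (n − 1)·r_full) = 1.3443 / 1.7528 ≈ 0.7669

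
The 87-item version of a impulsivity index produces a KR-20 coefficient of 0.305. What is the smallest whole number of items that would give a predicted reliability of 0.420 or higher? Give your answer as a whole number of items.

144

n = [0.420 × 0.695] / [0.305 × 0.580]
  = 0.291900 / 0.176900 = 1.6501
Items needed = n × 87 = 1.6501 × 87 ≈ 143.56 → round up to 144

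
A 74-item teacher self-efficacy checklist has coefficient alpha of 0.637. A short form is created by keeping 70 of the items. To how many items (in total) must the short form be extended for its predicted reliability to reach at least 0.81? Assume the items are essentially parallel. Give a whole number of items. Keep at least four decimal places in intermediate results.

Short-form reliability: n = 70/74 = 0.9459; r_70 = n·r/(1+(n−1)r) ≈ 0.6240
Then solve for n' with r_old = 0.6240, r_target = 0.81: n' = 0.81(1 − 0.6240)/[0.6240(1 − 0.81)] = 2.5688
Items = 2.5688 × 70 ≈ 179.82 → 180

180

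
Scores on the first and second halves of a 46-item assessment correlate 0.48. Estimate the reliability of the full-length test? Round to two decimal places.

0.65

The full test is twice the length of either half (n = 2).
r_full = 2r_hh / (1 + r_hh) = 2 × 0.48 / (1 + 0.48)
       = 0.9600 / 1.4800 = 0.6486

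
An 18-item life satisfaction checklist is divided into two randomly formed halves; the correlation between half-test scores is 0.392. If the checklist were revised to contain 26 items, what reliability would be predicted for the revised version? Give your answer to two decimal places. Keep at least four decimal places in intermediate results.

0.65

Spearman-Brown correction (n = 2): r_full = 2·0.392/(1 + 0.392) = 0.5632
Length factor from 18 to 26 items: n = 26/18 = 1.4444
r_new = n·r_full / (1 + (n − 1)·r_full) = 0.8135 / 1.2503 ≈ 0.6506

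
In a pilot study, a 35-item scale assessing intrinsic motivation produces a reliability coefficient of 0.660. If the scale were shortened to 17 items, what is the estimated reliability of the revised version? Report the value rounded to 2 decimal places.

0.49

n = 17/35 = 0.4857
r_new = 0.4857·0.660 / [1 + (0.4857 − 1)·0.660]
     = 0.3206 / 0.6606 = 0.4853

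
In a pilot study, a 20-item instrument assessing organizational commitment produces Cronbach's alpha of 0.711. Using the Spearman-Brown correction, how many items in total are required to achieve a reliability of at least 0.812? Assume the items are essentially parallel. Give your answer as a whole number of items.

36

n = 0.812 × (1 − 0.711) / [ 0.711 × (1 − 0.812) ]
  = 0.234668 / 0.133668 = 1.7556
So the test needs 1.7556 × 20 ≈ 35.11 items; rounding up, 36.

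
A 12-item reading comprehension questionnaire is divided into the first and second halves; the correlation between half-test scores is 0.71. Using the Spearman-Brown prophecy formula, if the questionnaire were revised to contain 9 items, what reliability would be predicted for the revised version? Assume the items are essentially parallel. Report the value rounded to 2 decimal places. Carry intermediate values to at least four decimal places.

0.79

Spearman-Brown correction (n = 2): r_full = 2·0.71/(1 + 0.71) = 0.8304
Length factor from 12 to 9 items: n = 9/12 = 0.7500
r_new = n·r_full / (1 + (n − 1)·r_full) = 0.6228 / 0.7924 ≈ 0.7860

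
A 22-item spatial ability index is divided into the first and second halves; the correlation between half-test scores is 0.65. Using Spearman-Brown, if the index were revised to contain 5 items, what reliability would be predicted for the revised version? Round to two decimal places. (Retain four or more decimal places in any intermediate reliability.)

First correct the split-half correlation to full-test reliability: r_full = 2 × 0.65 / (1 + 0.65) ≈ 0.7879
Then adjust to 5 items: n = 5/22 = 0.2273
r_new = n·r_full / (1 + (n − 1)·r_full) = 0.1791 / 0.3912 ≈ 0.4578

0.46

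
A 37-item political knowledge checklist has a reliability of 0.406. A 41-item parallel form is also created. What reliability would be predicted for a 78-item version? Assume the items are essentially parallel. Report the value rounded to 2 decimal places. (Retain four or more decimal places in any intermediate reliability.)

The 41-item form is not needed; work directly from the 37-item form with n = 78/37 = 2.1081.
r_{78} = n·r / (1 + (n − 1)·r) = 0.8559 / 1.4499 ≈ 0.5903

0.59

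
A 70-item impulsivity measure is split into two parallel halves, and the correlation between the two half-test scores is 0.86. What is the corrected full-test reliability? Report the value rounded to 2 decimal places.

0.92

r_full = 2(0.86) / (1 + 0.86)
       = 1.7200 / 1.8600 = 0.9247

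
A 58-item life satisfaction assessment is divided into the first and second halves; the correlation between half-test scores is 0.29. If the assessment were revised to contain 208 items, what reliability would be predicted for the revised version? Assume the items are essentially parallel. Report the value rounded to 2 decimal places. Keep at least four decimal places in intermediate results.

First correct the split-half correlation to full-test reliability: r_full = 2 × 0.29 / (1 + 0.29) ≈ 0.4496
Length factor from 58 to 208 items: n = 208/58 = 3.5862
r_new = n·r_full / (1 + (n − 1)·r_full) = 1.6124 / 2.1628 ≈ 0.7455

0.75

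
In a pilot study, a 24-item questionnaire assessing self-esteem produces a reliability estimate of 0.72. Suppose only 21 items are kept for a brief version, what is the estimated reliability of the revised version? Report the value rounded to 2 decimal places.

0.69

n = 21/24 = 0.875
r_new = 0.875·0.72 / [1 + (0.875 − 1)·0.72]
     = 0.6300 / 0.9100 = 0.6923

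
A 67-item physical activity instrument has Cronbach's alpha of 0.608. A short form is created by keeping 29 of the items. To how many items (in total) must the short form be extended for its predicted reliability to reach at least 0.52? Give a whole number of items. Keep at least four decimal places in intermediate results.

47

Short-form reliability: n = 29/67 = 0.4328; r_29 = n·r/(1+(n−1)r) ≈ 0.4017
Then solve for n' with r_old = 0.4017, r_target = 0.52: n' = 0.52(1 − 0.4017)/[0.4017(1 − 0.52)] = 1.6135
Items = 1.6135 × 29 ≈ 46.79 → 47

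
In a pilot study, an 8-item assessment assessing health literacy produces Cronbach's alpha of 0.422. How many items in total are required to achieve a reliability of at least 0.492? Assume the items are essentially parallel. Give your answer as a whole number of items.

11

n = 0.492(1 − 0.422) / [0.422(1 − 0.492)]
  = 0.284376 / 0.214376 = 1.3265
1.3265 × 8 = 10.61 → 11 items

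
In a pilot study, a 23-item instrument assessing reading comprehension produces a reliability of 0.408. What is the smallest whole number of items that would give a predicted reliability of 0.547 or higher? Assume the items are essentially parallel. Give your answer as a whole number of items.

Invert Spearman-Brown to solve for n:
n = r*(1 − r) / [ r (1 − r*) ]
n = [0.547 × 0.592] / [0.408 × 0.453]
n = 0.323824 / 0.184824 ≈ 1.7521
Items needed = n × 23 = 1.7521 × 23 ≈ 40.30 → round up to 41

41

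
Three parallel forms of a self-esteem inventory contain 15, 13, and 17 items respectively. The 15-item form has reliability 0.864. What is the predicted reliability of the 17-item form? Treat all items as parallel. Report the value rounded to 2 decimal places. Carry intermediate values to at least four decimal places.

Only the ratio of lengths matters: n = 17/15 = 1.1333
r_{17} = n·r / (1 + (n − 1)·r) = 0.9792 / 1.1152 ≈ 0.8780

0.88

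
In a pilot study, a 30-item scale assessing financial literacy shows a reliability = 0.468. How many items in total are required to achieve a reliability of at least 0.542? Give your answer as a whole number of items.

41

Spearman-Brown solved for the length factor n:
n = r_target (1 − r_old) / [ r_old (1 − r_target) ]
n = 0.542(1 − 0.468) / [0.468(1 − 0.542)]
n = 0.288344 / 0.214344 ≈ 1.3452
Items needed = n × 30 = 1.3452 × 30 ≈ 40.36 → round up to 41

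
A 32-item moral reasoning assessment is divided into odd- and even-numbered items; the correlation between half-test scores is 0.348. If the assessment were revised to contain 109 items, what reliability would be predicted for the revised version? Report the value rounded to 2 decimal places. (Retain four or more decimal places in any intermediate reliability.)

Full-test reliability from the split-half r: r_full = 2(0.348)/(1 + 0.348) = 0.5163
Then adjust to 109 items: n = 109/32 = 3.4062
r_new = n·r_full / (1 + (n − 1)·r_full) = 1.7586 / 2.2423 ≈ 0.7843

0.78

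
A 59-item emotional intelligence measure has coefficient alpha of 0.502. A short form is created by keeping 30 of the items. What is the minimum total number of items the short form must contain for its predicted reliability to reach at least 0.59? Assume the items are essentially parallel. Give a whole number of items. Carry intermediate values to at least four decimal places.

Short-form reliability: n = 30/59 = 0.5085; r_30 = n·r/(1+(n−1)r) ≈ 0.3389
Then solve for n' with r_old = 0.3389, r_target = 0.59: n' = 0.59(1 − 0.3389)/[0.3389(1 − 0.59)] = 2.8071
Items = 2.8071 × 30 ≈ 84.21 → 85

85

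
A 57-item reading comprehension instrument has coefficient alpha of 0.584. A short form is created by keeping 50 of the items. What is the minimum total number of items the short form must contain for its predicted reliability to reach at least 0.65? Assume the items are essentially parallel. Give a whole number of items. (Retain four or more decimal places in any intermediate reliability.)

Short-form reliability: n = 50/57 = 0.8772; r_50 = n·r/(1+(n−1)r) ≈ 0.5519
Then solve for n' with r_old = 0.5519, r_target = 0.65: n' = 0.65(1 − 0.5519)/[0.5519(1 − 0.65)] = 1.5079
Total items = 1.5079 × 50 = 75.39, rounded up to 76.

76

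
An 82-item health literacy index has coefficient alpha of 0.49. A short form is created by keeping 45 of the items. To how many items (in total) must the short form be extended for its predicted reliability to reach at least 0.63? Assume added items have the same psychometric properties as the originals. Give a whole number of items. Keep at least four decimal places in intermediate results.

146

First, r for the 45-item form: n = 45/82 = 0.5488, so r_45 = 0.5488·0.49/(1 + (0.5488 − 1)·0.49) = 0.3452
Length factor from the short form to reach 0.63: n' = 0.63(1 − 0.3452) / [0.3452(1 − 0.63)] ≈ 3.2298
Total items = 3.2298 × 45 = 145.34, rounded up to 146.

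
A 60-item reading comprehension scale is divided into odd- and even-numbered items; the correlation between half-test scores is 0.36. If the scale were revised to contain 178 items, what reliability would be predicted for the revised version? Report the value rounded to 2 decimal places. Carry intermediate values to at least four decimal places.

0.77

Spearman-Brown correction (n = 2): r_full = 2·0.36/(1 + 0.36) = 0.5294
Then adjust to 178 items: n = 178/60 = 2.9667
r_new = n·r_full / (1 + (n − 1)·r_full) = 1.5706 / 2.0412 ≈ 0.7694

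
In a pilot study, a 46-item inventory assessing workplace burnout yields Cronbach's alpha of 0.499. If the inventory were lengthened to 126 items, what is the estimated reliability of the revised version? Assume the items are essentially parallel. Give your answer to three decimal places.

0.732

n = 126/46 = 2.7391
r_new = 2.7391·0.499 / [1 + (2.7391 − 1)·0.499]
     = 1.3668 / 1.8678 = 0.7318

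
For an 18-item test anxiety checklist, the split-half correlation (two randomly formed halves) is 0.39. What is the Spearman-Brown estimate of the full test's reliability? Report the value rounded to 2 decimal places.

0.56

r_full = 2r_hh / (1 + r_hh) = 2 × 0.39 / (1 + 0.39)
r_full = 0.7800 / 1.3900 ≈ 0.5612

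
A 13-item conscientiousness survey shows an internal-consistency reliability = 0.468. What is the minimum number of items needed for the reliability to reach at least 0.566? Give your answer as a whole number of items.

20

Spearman-Brown solved for the length factor n:
n = r_target (1 − r_old) / [ r_old (1 − r_target) ]
n = 0.566 × (1 − 0.468) / [ 0.468 × (1 − 0.566) ]
n = 0.301112 / 0.203112 ≈ 1.4825
1.4825 × 13 = 19.27 → 20 items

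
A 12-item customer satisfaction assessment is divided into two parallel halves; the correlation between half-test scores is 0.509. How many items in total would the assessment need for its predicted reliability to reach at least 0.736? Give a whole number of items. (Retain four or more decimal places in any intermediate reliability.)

17

Corrected full-test reliability: r_full = 2 × 0.509 / (1 + 0.509) ≈ 0.6746
n = r_tgt(1 − r_full) / [r_full(1 − r_tgt)] = 0.736 × 0.3254 / (0.6746 × 0.264) ≈ 1.3448
Items = 1.3448 × 12 ≈ 16.14 → 17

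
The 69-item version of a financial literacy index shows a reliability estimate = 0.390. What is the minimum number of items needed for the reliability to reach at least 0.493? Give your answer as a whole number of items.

Rearranging the Spearman-Brown formula for n,
n = r_target (1 − r_old) / [ r_old (1 − r_target) ]
n = 0.493(1 − 0.390) / [0.390(1 − 0.493)]
  = 0.300730 / 0.197730 = 1.5209
Items needed = n × 69 = 1.5209 × 69 ≈ 104.94 → round up to 105

105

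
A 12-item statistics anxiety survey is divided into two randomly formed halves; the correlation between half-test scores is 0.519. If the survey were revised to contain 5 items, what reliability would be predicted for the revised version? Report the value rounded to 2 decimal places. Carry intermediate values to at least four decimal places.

First correct the split-half correlation to full-test reliability: r_full = 2 × 0.519 / (1 + 0.519) ≈ 0.6833
Then adjust to 5 items: n = 5/12 = 0.4167
r_new = n·r_full / (1 + (n − 1)·r_full) = 0.2847 / 0.6014 ≈ 0.4734

0.47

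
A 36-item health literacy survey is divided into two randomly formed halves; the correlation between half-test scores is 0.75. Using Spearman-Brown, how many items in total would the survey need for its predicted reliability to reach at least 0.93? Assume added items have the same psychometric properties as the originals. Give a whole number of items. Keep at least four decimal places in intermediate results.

80

r_full = 2(0.75)/(1 + 0.75) = 0.8571
n = r_tgt(1 − r_full) / [r_full(1 − r_tgt)] = 0.93 × 0.1429 / (0.8571 × 0.07) ≈ 2.2151
Required items = 2.2151 × 36 = 79.74, so 80 items.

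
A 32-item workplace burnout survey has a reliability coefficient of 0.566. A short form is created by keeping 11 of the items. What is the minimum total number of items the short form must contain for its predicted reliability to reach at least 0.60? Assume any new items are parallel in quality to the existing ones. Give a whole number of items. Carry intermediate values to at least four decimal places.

37

First, r for the 11-item form: n = 11/32 = 0.3438, so r_11 = 0.3438·0.566/(1 + (0.3438 − 1)·0.566) = 0.3096
Then solve for n' with r_old = 0.3096, r_target = 0.60: n' = 0.60(1 − 0.3096)/[0.3096(1 − 0.60)] = 3.3450
Items = 3.3450 × 11 ≈ 36.80 → 37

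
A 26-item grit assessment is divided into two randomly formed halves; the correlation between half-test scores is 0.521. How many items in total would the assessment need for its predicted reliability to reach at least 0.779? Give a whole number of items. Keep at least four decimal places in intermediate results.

r_full = 2(0.521)/(1 + 0.521) = 0.6851
Solve Spearman-Brown for n: n = 0.779(1 − 0.6851) / [0.6851(1 − 0.779)] = 1.6202
Required items = 1.6202 × 26 = 42.13, so 43 items.

43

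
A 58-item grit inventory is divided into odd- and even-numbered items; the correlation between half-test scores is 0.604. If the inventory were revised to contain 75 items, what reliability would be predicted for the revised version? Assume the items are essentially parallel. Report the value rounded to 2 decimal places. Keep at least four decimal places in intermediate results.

Full-test reliability from the split-half r: r_full = 2(0.604)/(1 + 0.604) = 0.7531
Then adjust to 75 items: n = 75/58 = 1.2931
r_new = n·r_full / (1 + (n − 1)·r_full) = 0.9738 / 1.2207 ≈ 0.7977

0.80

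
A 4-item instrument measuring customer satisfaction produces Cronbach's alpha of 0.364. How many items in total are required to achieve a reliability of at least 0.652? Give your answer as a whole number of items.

14

n = 0.652(1 − 0.364) / [0.364(1 − 0.652)]
n = 0.414672 / 0.126672 ≈ 3.2736
Items needed = n × 4 = 3.2736 × 4 ≈ 13.09 → round up to 14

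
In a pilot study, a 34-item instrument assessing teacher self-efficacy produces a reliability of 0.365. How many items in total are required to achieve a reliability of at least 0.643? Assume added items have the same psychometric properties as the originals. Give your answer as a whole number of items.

Rearranging the Spearman-Brown formula for n,
n = r*(1 − r) / [ r (1 − r*) ]
n = 0.643 × (1 − 0.365) / [ 0.365 × (1 − 0.643) ]
n = 0.408305 / 0.130305 ≈ 3.1335
Items needed = n × 34 = 3.1335 × 34 ≈ 106.54 → round up to 107

107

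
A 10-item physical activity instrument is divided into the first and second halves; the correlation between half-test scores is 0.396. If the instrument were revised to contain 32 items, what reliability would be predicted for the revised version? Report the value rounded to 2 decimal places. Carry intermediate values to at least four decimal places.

First correct the split-half correlation to full-test reliability: r_full = 2 × 0.396 / (1 + 0.396) ≈ 0.5673
Then adjust to 32 items: n = 32/10 = 3.2000
r_new = n·r_full / (1 + (n − 1)·r_full) = 1.8154 / 2.2481 ≈ 0.8075

0.81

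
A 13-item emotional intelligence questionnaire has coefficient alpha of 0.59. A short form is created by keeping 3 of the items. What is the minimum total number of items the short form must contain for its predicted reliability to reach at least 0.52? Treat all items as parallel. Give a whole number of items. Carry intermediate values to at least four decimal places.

First, r for the 3-item form: n = 3/13 = 0.2308, so r_3 = 0.2308·0.59/(1 + (0.2308 − 1)·0.59) = 0.2493
Then solve for n' with r_old = 0.2493, r_target = 0.52: n' = 0.52(1 − 0.2493)/[0.2493(1 − 0.52)] = 3.2622
Total items = 3.2622 × 3 = 9.79, rounded up to 10.

10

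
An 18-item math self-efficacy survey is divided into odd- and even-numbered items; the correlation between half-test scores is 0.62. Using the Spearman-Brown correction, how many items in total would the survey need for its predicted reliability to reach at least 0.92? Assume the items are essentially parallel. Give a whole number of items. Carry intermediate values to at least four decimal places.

64

Corrected full-test reliability: r_full = 2 × 0.62 / (1 + 0.62) ≈ 0.7654
n = r_tgt(1 − r_full) / [r_full(1 − r_tgt)] = 0.92 × 0.2346 / (0.7654 × 0.08) ≈ 3.5248
Required items = 3.5248 × 18 = 63.45, so 64 items.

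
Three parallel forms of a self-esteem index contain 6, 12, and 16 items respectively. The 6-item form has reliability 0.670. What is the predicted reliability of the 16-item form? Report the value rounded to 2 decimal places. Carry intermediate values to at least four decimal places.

0.84

Only the ratio of lengths matters: n = 16/6 = 2.6667
r_{16} = n·r / (1 + (n − 1)·r) = 1.7867 / 2.1167 ≈ 0.8441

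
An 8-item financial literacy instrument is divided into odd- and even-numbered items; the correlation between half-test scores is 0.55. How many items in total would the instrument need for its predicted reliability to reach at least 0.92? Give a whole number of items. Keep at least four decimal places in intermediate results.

r_full = 2(0.55)/(1 + 0.55) = 0.7097
Solve Spearman-Brown for n: n = 0.92(1 − 0.7097) / [0.7097(1 − 0.92)] = 4.7040
Items = 4.7040 × 8 ≈ 37.63 → 38

38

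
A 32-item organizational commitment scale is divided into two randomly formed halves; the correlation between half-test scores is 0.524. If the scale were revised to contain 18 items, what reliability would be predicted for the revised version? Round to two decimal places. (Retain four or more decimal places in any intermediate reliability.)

0.55

First correct the split-half correlation to full-test reliability: r_full = 2 × 0.524 / (1 + 0.524) ≈ 0.6877
Then adjust to 18 items: n = 18/32 = 0.5625
r_new = n·r_full / (1 + (n − 1)·r_full) = 0.3868 / 0.6991 ≈ 0.5533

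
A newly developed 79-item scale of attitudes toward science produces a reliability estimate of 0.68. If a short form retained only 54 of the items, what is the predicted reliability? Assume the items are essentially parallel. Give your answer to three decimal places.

0.592

The new length is 54/79 = 0.6835 times the old.
Apply the Spearman-Brown prophecy formula, r' = nr / [1 + (n − 1)r]:
r_new = (0.6835 × 0.68) / (1 + (0.6835 − 1) × 0.68)
r_new = 0.4648 / 0.7848 ≈ 0.5923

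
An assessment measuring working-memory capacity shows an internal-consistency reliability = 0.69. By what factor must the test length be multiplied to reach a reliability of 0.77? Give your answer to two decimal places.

Spearman-Brown solved for the length factor n:
n = r_target (1 − r_old) / [ r_old (1 − r_target) ]
n = 0.77 × (1 − 0.69) / [ 0.69 × (1 − 0.77) ]
n = 0.2387 / 0.1587 ≈ 1.5041

1.50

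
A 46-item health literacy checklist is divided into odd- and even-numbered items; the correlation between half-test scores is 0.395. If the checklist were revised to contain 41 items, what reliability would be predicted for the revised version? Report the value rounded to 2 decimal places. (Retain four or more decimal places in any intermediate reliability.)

First correct the split-half correlation to full-test reliability: r_full = 2 × 0.395 / (1 + 0.395) ≈ 0.5663
Length factor from 46 to 41 items: n = 41/46 = 0.8913
r_new = n·r_full / (1 + (n − 1)·r_full) = 0.5047 / 0.9384 ≈ 0.5378

0.54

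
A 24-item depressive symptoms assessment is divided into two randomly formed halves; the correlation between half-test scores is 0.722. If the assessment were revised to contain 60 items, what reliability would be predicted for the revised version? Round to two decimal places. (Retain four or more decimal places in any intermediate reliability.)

Spearman-Brown correction (n = 2): r_full = 2·0.722/(1 + 0.722) = 0.8386
Length factor from 24 to 60 items: n = 60/24 = 2.5000
r_new = n·r_full / (1 + (n − 1)·r_full) = 2.0965 / 2.2579 ≈ 0.9285

0.93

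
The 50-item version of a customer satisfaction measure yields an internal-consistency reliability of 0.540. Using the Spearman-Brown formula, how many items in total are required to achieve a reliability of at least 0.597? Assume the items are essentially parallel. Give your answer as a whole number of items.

64

Invert Spearman-Brown to solve for n:
n = r*(1 − r) / [ r (1 − r*) ]
n = [0.597 × 0.460] / [0.540 × 0.403]
  = 0.274620 / 0.217620 = 1.2619
1.2619 × 50 = 63.09 → 64 items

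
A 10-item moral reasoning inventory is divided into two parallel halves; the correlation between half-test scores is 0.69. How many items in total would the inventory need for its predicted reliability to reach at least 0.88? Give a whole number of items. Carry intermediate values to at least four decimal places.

17

r_full = 2(0.69)/(1 + 0.69) = 0.8166
n = r_tgt(1 − r_full) / [r_full(1 − r_tgt)] = 0.88 × 0.1834 / (0.8166 × 0.12) ≈ 1.6470
Items = 1.6470 × 10 ≈ 16.47 → 17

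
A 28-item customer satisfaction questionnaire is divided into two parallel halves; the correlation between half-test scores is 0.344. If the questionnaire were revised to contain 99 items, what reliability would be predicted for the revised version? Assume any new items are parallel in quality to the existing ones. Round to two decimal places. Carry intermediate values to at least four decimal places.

Full-test reliability from the split-half r: r_full = 2(0.344)/(1 + 0.344) = 0.5119
Then adjust to 99 items: n = 99/28 = 3.5357
r_new = n·r_full / (1 + (n − 1)·r_full) = 1.8099 / 2.2980 ≈ 0.7876

0.79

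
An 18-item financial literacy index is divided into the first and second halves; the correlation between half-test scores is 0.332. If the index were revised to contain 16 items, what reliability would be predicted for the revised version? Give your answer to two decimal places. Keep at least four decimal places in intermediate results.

Spearman-Brown correction (n = 2): r_full = 2·0.332/(1 + 0.332) = 0.4985
Length factor from 18 to 16 items: n = 16/18 = 0.8889
r_new = n·r_full / (1 + (n − 1)·r_full) = 0.4431 / 0.9446 ≈ 0.4691

0.47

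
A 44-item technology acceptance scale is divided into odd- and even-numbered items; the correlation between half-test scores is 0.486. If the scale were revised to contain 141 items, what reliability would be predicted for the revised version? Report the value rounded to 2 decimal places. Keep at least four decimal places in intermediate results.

First correct the split-half correlation to full-test reliability: r_full = 2 × 0.486 / (1 + 0.486) ≈ 0.6541
Length factor from 44 to 141 items: n = 141/44 = 3.2045
r_new = n·r_full / (1 + (n − 1)·r_full) = 2.0961 / 2.4420 ≈ 0.8584

0.86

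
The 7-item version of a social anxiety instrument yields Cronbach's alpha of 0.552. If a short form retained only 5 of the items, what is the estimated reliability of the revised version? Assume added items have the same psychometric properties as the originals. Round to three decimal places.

0.468

Length ratio n = 5/7 = 0.7143
Spearman-Brown: r_new = n·r / (1 + (n − 1)·r)
r_new = (0.7143 × 0.552) / (1 + (0.7143 − 1) × 0.552)
r_new = 0.3943 / 0.8423 ≈ 0.4681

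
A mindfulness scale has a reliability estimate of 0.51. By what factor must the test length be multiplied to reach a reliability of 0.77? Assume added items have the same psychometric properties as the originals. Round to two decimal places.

3.22

n = 0.77(1 − 0.51) / [0.51(1 − 0.77)]
  = 0.3773 / 0.1173 = 3.2165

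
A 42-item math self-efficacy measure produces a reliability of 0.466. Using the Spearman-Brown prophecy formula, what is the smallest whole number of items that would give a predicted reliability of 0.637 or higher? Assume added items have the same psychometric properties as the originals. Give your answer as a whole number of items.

85

Invert Spearman-Brown to solve for n:
n = r_target (1 − r_old) / [ r_old (1 − r_target) ]
n = 0.637 × (1 − 0.466) / [ 0.466 × (1 − 0.637) ]
  = 0.340158 / 0.169158 = 2.0109
2.0109 × 42 = 84.46 → 85 items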